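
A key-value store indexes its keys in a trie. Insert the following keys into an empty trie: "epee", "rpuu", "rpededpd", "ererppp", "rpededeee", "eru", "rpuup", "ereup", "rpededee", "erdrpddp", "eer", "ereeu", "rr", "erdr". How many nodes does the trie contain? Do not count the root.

38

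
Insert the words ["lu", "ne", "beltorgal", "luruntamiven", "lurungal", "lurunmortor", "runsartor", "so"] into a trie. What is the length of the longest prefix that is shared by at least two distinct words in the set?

Equivalently: take the maximum, over all pairs, of their longest common prefix length.
e.g. "lurungal" and "lurunmortor" share the prefix "lurun" of length 5; no pair shares a longer one.
Longest shared-prefix length: 5

5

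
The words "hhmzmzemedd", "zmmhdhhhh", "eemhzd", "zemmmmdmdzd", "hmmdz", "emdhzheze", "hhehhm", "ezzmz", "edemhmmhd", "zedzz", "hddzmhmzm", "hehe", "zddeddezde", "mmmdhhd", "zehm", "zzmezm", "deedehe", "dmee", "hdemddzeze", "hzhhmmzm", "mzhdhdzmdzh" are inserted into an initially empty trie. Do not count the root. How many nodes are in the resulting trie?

Trace insertions, counting only characters that open a new branch:
  "hhmzmzemedd" → 11 new (h, h, m, z, m, z, e, m, e, d, d)
  "zmmhdhhhh" → 9 new (z, m, m, h, d, h, h, h, h)
  "eemhzd" → 6 new (e, e, m, h, z, d)
  "zemmmmdmdzd" → prefix "z" already present; 10 new (e, m, m, m, m, d, m, d, z, d)
  "hmmdz" → prefix "h" already present; 4 new (m, m, d, z)
  "emdhzheze" → prefix "e" already present; 8 new (m, d, h, z, h, e, z, e)
  "hhehhm" → prefix "hh" already present; 4 new (e, h, h, m)
  "ezzmz" → prefix "e" already present; 4 new (z, z, m, z)
  "edemhmmhd" → prefix "e" already present; 8 new (d, e, m, h, m, m, h, d)
  "zedzz" → prefix "ze" already present; 3 new (d, z, z)
  "hddzmhmzm" → prefix "h" already present; 8 new (d, d, z, m, h, m, z, m)
  "hehe" → prefix "h" already present; 3 new (e, h, e)
  "zddeddezde" → prefix "z" already present; 9 new (d, d, e, d, d, e, z, d, e)
  "mmmdhhd" → 7 new (m, m, m, d, h, h, d)
  "zehm" → prefix "ze" already present; 2 new (h, m)
  "zzmezm" → prefix "z" already present; 5 new (z, m, e, z, m)
  "deedehe" → 7 new (d, e, e, d, e, h, e)
  "dmee" → prefix "d" already present; 3 new (m, e, e)
  "hdemddzeze" → prefix "hd" already present; 8 new (e, m, d, d, z, e, z, e)
  "hzhhmmzm" → prefix "h" already present; 7 new (z, h, h, m, m, z, m)
  "mzhdhdzmdzh" → prefix "m" already present; 10 new (z, h, d, h, d, z, m, d, z, h)
Total nodes = 11 + 9 + 6 + 10 + 4 + 8 + 4 + 4 + 8 + 3 + 8 + 3 + 9 + 7 + 2 + 5 + 7 + 3 + 8 + 7 + 10 = 136

136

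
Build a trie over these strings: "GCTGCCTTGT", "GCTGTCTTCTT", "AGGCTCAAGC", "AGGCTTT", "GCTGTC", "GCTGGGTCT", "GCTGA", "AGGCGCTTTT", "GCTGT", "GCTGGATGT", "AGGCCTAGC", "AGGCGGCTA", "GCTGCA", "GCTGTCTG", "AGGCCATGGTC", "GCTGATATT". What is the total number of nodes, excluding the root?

Trace insertions, counting only characters that open a new branch:
  "GCTGCCTTGT" → 10 new (G, C, T, G, C, C, T, T, G, T)
  "GCTGTCTTCTT" → prefix "GCTG" already present; 7 new (T, C, T, T, C, T, T)
  "AGGCTCAAGC" → 10 new (A, G, G, C, T, C, A, A, G, C)
  "AGGCTTT" → prefix "AGGCT" already present; 2 new (T, T)
  "GCTGTC" → prefix "GCTGTC" already present; 0 new (none)
  "GCTGGGTCT" → prefix "GCTG" already present; 5 new (G, G, T, C, T)
  "GCTGA" → prefix "GCTG" already present; 1 new (A)
  "AGGCGCTTTT" → prefix "AGGC" already present; 6 new (G, C, T, T, T, T)
  "GCTGT" → prefix "GCTGT" already present; 0 new (none)
  "GCTGGATGT" → prefix "GCTGG" already present; 4 new (A, T, G, T)
  "AGGCCTAGC" → prefix "AGGC" already present; 5 new (C, T, A, G, C)
  "AGGCGGCTA" → prefix "AGGCG" already present; 4 new (G, C, T, A)
  "GCTGCA" → prefix "GCTGC" already present; 1 new (A)
  "GCTGTCTG" → prefix "GCTGTCT" already present; 1 new (G)
  "AGGCCATGGTC" → prefix "AGGCC" already present; 6 new (A, T, G, G, T, C)
  "GCTGATATT" → prefix "GCTGA" already present; 4 new (T, A, T, T)
Total nodes = 10 + 7 + 10 + 2 + 0 + 5 + 1 + 6 + 0 + 4 + 5 + 4 + 1 + 1 + 6 + 4 = 66

66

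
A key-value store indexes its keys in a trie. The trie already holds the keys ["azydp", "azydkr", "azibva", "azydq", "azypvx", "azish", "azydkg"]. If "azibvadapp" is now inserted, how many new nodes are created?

4

Walking "azibvadapp" from the root, the first 6 characters ("azibva") follow existing edges; "d" is the first miss.
New nodes needed: |"azibvadapp"| − 6 = 10 − 6 = 4.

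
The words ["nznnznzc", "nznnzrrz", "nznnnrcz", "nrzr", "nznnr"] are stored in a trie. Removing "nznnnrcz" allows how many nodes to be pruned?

A node on "nznnnrcz"'s path can go only if nothing else ends at it or branches off below it.
The suffix "nrcz" (4 nodes) is used only by "nznnnrcz"; the node for "nznn" still has the child "z", so pruning stops there.
Nodes removed: 4

4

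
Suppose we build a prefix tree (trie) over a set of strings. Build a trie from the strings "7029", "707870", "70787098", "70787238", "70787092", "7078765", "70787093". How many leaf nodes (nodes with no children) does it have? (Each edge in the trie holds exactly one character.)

Leaves are exactly the stored words that no other stored word extends.
Those words: "7029", "70787092", "70787093", "70787098", "70787238", "7078765"
Leaf count: 6

6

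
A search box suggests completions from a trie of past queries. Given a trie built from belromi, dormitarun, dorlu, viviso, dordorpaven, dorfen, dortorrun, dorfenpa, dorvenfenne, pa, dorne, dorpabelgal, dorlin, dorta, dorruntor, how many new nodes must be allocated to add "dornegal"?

3

"dorne" is already a path in the trie; the remaining "gal" must be added.
Each of the 3 remaining characters creates one node.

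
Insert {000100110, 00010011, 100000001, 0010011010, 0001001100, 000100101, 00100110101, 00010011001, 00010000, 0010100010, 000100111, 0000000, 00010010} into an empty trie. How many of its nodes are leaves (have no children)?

8

A leaf is a node with no children — equivalently, the end of a word that is not a proper prefix of any other stored word.
Those words: "0000000", "00010000", "000100101", "00010011001", "000100111", "00100110101", "0010100010", "100000001"
Leaf count: 8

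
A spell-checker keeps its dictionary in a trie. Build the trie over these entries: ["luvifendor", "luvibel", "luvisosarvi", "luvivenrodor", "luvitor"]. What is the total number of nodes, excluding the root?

Insert word by word; a character creates a node only if that edge doesn't already exist:
  "luvifendor" → 10 new (l, u, v, i, f, e, n, d, o, r)
  "luvibel" → prefix "luvi" already present; 3 new (b, e, l)
  "luvisosarvi" → prefix "luvi" already present; 7 new (s, o, s, a, r, v, i)
  "luvivenrodor" → prefix "luvi" already present; 8 new (v, e, n, r, o, d, o, r)
  "luvitor" → prefix "luvi" already present; 3 new (t, o, r)
Total nodes = 10 + 3 + 7 + 8 + 3 = 31

31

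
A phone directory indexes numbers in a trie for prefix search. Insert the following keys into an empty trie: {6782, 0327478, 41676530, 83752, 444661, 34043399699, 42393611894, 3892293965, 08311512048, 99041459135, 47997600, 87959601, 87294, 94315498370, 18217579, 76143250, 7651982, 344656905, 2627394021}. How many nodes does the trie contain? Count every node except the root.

145

For each word, the new-node count is its length minus the longest prefix already in the trie:
  "6782" → 4 new (6, 7, 8, 2)
  "0327478" → 7 new (0, 3, 2, 7, 4, 7, 8)
  "41676530" → 8 new (4, 1, 6, 7, 6, 5, 3, 0)
  "83752" → 5 new (8, 3, 7, 5, 2)
  "444661" → prefix "4" already present; 5 new (4, 4, 6, 6, 1)
  "34043399699" → 11 new (3, 4, 0, 4, 3, 3, 9, 9, 6, 9, 9)
  "42393611894" → prefix "4" already present; 10 new (2, 3, 9, 3, 6, 1, 1, 8, 9, 4)
  "3892293965" → prefix "3" already present; 9 new (8, 9, 2, 2, 9, 3, 9, 6, 5)
  "08311512048" → prefix "0" already present; 10 new (8, 3, 1, 1, 5, 1, 2, 0, 4, 8)
  "99041459135" → 11 new (9, 9, 0, 4, 1, 4, 5, 9, 1, 3, 5)
  "47997600" → prefix "4" already present; 7 new (7, 9, 9, 7, 6, 0, 0)
  "87959601" → prefix "8" already present; 7 new (7, 9, 5, 9, 6, 0, 1)
  "87294" → prefix "87" already present; 3 new (2, 9, 4)
  "94315498370" → prefix "9" already present; 10 new (4, 3, 1, 5, 4, 9, 8, 3, 7, 0)
  "18217579" → 8 new (1, 8, 2, 1, 7, 5, 7, 9)
  "76143250" → 8 new (7, 6, 1, 4, 3, 2, 5, 0)
  "7651982" → prefix "76" already present; 5 new (5, 1, 9, 8, 2)
  "344656905" → prefix "34" already present; 7 new (4, 6, 5, 6, 9, 0, 5)
  "2627394021" → 10 new (2, 6, 2, 7, 3, 9, 4, 0, 2, 1)
Total nodes = 4 + 7 + 8 + 5 + 5 + 11 + 10 + 9 + 10 + 11 + 7 + 7 + 3 + 10 + 8 + 8 + 5 + 7 + 10 = 145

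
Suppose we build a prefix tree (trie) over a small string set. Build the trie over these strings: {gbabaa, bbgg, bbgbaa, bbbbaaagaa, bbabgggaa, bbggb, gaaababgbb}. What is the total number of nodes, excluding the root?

38

Trie structure (* marks end of a word):
(root)
├─ b
│  └─ b
│     ├─ a
│     │  └─ b
│     │     └─ g
│     │        └─ g
│     │           └─ g
│     │              └─ a
│     │                 └─ a *
│     ├─ b
│     │  └─ b
│     │     └─ a
│     │        └─ a
│     │           └─ a
│     │              └─ g
│     │                 └─ a
│     │                    └─ a *
│     └─ g
│        ├─ b
│        │  └─ a
│        │     └─ a *
│        └─ g *
│           └─ b *
└─ g
   ├─ a
   │  └─ a
   │     └─ a
   │        └─ b
   │           └─ a
   │              └─ b
   │                 └─ g
   │                    └─ b
   │                       └─ b *
   └─ b
      └─ a
         └─ b
            └─ a
               └─ a *
Counting every labelled node above: 38.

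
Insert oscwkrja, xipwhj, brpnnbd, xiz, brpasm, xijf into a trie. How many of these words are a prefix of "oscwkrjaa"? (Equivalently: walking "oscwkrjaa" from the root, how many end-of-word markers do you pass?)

1

Check each prefix of "oscwkrjaa" against the stored set — each match is an end-marker on the path.
Prefixes of the query that are stored words: "oscwkrja"
Count: 1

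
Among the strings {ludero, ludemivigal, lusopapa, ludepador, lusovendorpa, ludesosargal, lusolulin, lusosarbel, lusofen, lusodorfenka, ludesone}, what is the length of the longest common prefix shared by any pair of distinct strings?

Look for the deepest trie node that still has at least two words in its subtree.
"ludesone" and "ludesosargal" agree on "ludeso" (6 characters) before diverging; nothing deeper is shared.
Longest shared-prefix length: 6

6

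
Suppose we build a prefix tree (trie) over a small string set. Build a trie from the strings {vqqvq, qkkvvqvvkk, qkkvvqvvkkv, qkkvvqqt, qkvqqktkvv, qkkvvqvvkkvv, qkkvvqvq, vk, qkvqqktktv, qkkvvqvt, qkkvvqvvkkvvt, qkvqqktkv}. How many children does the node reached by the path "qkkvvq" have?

Follow the path "qkkvvq" to its node, then look at its outgoing edges.
Distinct next characters after "qkkvvq": q, v.
That node has 2 child edges.

2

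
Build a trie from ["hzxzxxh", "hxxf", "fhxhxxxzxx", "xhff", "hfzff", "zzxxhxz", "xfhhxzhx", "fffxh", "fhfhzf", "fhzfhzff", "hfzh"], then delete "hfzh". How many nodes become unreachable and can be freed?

A node on "hfzh"'s path can go only if nothing else ends at it or branches off below it.
The suffix "h" (1 node) is used only by "hfzh"; the node for "hfz" still has the child "f", so pruning stops there.
Nodes removed: 1

1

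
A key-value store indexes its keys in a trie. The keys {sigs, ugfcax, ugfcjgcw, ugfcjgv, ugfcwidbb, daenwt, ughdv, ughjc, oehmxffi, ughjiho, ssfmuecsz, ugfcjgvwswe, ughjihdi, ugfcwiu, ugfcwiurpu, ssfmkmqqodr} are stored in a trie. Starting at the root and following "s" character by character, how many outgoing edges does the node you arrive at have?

2

Walk "s" from the root, arriving at one node.
Characters that immediately follow "s" among the stored strings: {i, s}.
That node has 2 child edges.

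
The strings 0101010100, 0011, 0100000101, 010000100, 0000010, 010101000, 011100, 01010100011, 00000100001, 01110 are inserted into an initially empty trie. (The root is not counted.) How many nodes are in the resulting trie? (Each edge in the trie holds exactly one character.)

Insert word by word; a character creates a node only if that edge doesn't already exist:
  "0101010100" → 10 new (0, 1, 0, 1, 0, 1, 0, 1, 0, 0)
  "0011" → prefix "0" already present; 3 new (0, 1, 1)
  "0100000101" → prefix "010" already present; 7 new (0, 0, 0, 0, 1, 0, 1)
  "010000100" → prefix "010000" already present; 3 new (1, 0, 0)
  "0000010" → prefix "00" already present; 5 new (0, 0, 0, 1, 0)
  "010101000" → prefix "0101010" already present; 2 new (0, 0)
  "011100" → prefix "01" already present; 4 new (1, 1, 0, 0)
  "01010100011" → prefix "010101000" already present; 2 new (1, 1)
  "00000100001" → prefix "0000010" already present; 4 new (0, 0, 0, 1)
  "01110" → prefix "01110" already present; 0 new (none)
Total nodes = 10 + 3 + 7 + 3 + 5 + 2 + 4 + 2 + 4 + 0 = 40

40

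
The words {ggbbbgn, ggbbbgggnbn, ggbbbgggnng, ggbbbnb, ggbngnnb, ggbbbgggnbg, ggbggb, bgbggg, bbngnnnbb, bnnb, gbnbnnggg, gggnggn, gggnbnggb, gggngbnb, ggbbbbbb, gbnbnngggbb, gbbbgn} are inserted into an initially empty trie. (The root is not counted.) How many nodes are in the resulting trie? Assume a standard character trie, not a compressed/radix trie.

Insert word by word; a character creates a node only if that edge doesn't already exist:
  "ggbbbgn" → 7 new (g, g, b, b, b, g, n)
  "ggbbbgggnbn" → prefix "ggbbbg" already present; 5 new (g, g, n, b, n)
  "ggbbbgggnng" → prefix "ggbbbgggn" already present; 2 new (n, g)
  "ggbbbnb" → prefix "ggbbb" already present; 2 new (n, b)
  "ggbngnnb" → prefix "ggb" already present; 5 new (n, g, n, n, b)
  "ggbbbgggnbg" → prefix "ggbbbgggnb" already present; 1 new (g)
  "ggbggb" → prefix "ggb" already present; 3 new (g, g, b)
  "bgbggg" → 6 new (b, g, b, g, g, g)
  "bbngnnnbb" → prefix "b" already present; 8 new (b, n, g, n, n, n, b, b)
  "bnnb" → prefix "b" already present; 3 new (n, n, b)
  "gbnbnnggg" → prefix "g" already present; 8 new (b, n, b, n, n, g, g, g)
  "gggnggn" → prefix "gg" already present; 5 new (g, n, g, g, n)
  "gggnbnggb" → prefix "gggn" already present; 5 new (b, n, g, g, b)
  "gggngbnb" → prefix "gggng" already present; 3 new (b, n, b)
  "ggbbbbbb" → prefix "ggbbb" already present; 3 new (b, b, b)
  "gbnbnngggbb" → prefix "gbnbnnggg" already present; 2 new (b, b)
  "gbbbgn" → prefix "gb" already present; 4 new (b, b, g, n)
Total nodes = 7 + 5 + 2 + 2 + 5 + 1 + 3 + 6 + 8 + 3 + 8 + 5 + 5 + 3 + 3 + 2 + 4 = 72

72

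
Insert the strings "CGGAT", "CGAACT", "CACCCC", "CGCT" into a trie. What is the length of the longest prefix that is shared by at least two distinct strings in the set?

Equivalently: take the maximum, over all pairs, of their longest common prefix length.
"CGAACT" and "CGCT" agree on "CG" (2 characters) before diverging; nothing deeper is shared.
Longest shared-prefix length: 2

2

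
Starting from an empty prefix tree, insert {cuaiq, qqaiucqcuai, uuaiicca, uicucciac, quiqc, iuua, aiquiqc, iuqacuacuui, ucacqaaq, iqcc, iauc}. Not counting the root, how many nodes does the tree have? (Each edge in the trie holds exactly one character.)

Trace insertions, counting only characters that open a new branch:
  "cuaiq" → 5 new (c, u, a, i, q)
  "qqaiucqcuai" → 11 new (q, q, a, i, u, c, q, c, u, a, i)
  "uuaiicca" → 8 new (u, u, a, i, i, c, c, a)
  "uicucciac" → prefix "u" already present; 8 new (i, c, u, c, c, i, a, c)
  "quiqc" → prefix "q" already present; 4 new (u, i, q, c)
  "iuua" → 4 new (i, u, u, a)
  "aiquiqc" → 7 new (a, i, q, u, i, q, c)
  "iuqacuacuui" → prefix "iu" already present; 9 new (q, a, c, u, a, c, u, u, i)
  "ucacqaaq" → prefix "u" already present; 7 new (c, a, c, q, a, a, q)
  "iqcc" → prefix "i" already present; 3 new (q, c, c)
  "iauc" → prefix "i" already present; 3 new (a, u, c)
Total nodes = 5 + 11 + 8 + 8 + 4 + 4 + 7 + 9 + 7 + 3 + 3 = 69

69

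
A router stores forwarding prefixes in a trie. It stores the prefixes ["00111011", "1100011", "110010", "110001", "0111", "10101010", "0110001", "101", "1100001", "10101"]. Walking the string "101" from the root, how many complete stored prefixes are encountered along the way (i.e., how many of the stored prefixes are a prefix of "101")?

Walk "101" from the root; an end-of-word marker is hit whenever a stored word is a prefix of "101".
Prefixes of the query that are stored words: "101"
Count: 1

1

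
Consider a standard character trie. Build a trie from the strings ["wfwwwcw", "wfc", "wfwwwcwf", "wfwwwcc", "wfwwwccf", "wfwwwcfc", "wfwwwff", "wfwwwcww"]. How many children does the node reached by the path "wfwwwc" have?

3

Follow the path "wfwwwc" to its node, then look at its outgoing edges.
Distinct next characters after "wfwwwc": c, f, w.
That node has 3 child edges.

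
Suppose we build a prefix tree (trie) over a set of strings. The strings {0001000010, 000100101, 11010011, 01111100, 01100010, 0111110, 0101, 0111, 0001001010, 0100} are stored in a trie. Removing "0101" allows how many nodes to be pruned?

Walk "0101" from the leaf back toward the root, removing each node that no remaining word uses.
The suffix "1" (1 node) is used only by "0101"; the node for "010" still has the child "0", so pruning stops there.
Nodes removed: 1

1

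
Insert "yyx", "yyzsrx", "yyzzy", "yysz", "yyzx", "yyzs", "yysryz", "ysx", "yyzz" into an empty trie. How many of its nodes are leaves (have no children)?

7

A leaf is a node with no children — equivalently, the end of a word that is not a proper prefix of any other stored word.
Those words: "ysx", "yysryz", "yysz", "yyx", "yyzsrx", "yyzx", "yyzzy"
Leaf count: 7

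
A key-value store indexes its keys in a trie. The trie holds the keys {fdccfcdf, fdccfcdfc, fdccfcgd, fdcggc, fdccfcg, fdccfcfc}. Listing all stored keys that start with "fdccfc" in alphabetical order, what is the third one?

Words with prefix "fdccfc", in lexicographic order: "fdccfcdf", "fdccfcdfc", "fdccfcfc", "fdccfcg", "fdccfcgd"
Position 3: fdccfcfc

fdccfcfc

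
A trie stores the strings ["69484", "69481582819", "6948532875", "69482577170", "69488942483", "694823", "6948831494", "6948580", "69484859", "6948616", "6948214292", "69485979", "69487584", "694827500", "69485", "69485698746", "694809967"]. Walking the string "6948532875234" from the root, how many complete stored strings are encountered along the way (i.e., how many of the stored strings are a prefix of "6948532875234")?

2

Walk "6948532875234" from the root; an end-of-word marker is hit whenever a stored word is a prefix of "6948532875234".
Prefixes of the query that are stored words: "69485", "6948532875"
Count: 2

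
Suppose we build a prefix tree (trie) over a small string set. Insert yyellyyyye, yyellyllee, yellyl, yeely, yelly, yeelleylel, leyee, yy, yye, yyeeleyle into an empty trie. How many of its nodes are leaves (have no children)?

A leaf is a node with no children — equivalently, the end of a word that is not a proper prefix of any other stored word.
Those words: "leyee", "yeelleylel", "yeely", "yellyl", "yyeeleyle", "yyellyllee", "yyellyyyye"
Leaf count: 7

7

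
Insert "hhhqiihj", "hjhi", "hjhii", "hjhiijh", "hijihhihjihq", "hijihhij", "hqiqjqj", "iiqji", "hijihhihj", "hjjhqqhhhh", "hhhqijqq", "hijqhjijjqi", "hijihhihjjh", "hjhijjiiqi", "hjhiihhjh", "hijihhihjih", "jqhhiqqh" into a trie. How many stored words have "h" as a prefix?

Traverse to the node for "h", then collect every word in that subtree.
Matches: "hhhqiihj", "hhhqijqq", "hijihhihj", "hijihhihjih", "hijihhihjihq", "hijihhihjjh", "hijihhij", "hijqhjijjqi", "hjhi", "hjhii", "hjhiihhjh", "hjhiijh", "hjhijjiiqi", "hjjhqqhhhh", "hqiqjqj"
Count: 15

15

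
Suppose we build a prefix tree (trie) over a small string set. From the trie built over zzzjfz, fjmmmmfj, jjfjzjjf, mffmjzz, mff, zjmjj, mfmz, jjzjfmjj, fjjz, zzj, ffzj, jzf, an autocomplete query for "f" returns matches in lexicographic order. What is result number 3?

Words with prefix "f", in lexicographic order: "ffzj", "fjjz", "fjmmmmfj"
The 3rd is fjmmmmfj.

fjmmmmfj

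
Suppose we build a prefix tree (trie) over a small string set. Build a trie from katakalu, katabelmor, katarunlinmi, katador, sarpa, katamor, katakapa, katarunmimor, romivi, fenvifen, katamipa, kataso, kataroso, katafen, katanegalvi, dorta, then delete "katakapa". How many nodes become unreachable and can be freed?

2

A node on "katakapa"'s path can go only if nothing else ends at it or branches off below it.
The suffix "pa" (2 nodes) is used only by "katakapa"; the node for "kataka" still has the child "l", so pruning stops there.
Nodes removed: 2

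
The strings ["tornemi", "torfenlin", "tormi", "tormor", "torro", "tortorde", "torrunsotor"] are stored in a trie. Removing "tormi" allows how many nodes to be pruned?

1

Walk "tormi" from the leaf back toward the root, removing each node that no remaining word uses.
The suffix "i" (1 node) is used only by "tormi"; the node for "torm" still has the child "o", so pruning stops there.
Nodes removed: 1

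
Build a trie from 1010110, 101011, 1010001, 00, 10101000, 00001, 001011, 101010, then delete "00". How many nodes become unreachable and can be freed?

0

A node on "00"'s path can go only if nothing else ends at it or branches off below it.
Every node on "00" is still needed (e.g. by "00001"), so nothing is freed.
Nodes removed: 0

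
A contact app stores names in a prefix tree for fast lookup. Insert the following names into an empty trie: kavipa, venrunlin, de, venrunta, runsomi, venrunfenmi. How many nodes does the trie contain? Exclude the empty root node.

Trie structure (* marks end of a word):
(root)
├─ d
│  └─ e *
├─ k
│  └─ a
│     └─ v
│        └─ i
│           └─ p
│              └─ a *
├─ r
│  └─ u
│     └─ n
│        └─ s
│           └─ o
│              └─ m
│                 └─ i *
└─ v
   └─ e
      └─ n
         └─ r
            └─ u
               └─ n
                  ├─ f
                  │  └─ e
                  │     └─ n
                  │        └─ m
                  │           └─ i *
                  ├─ l
                  │  └─ i
                  │     └─ n *
                  └─ t
                     └─ a *
Counting every labelled node above: 31.

31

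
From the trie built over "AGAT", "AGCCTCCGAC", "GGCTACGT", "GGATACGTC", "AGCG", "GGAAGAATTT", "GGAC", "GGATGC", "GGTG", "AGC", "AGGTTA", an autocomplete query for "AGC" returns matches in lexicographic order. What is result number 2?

AGCCTCCGAC

Words with prefix "AGC", in lexicographic order: "AGC", "AGCCTCCGAC", "AGCG"
The 2nd is AGCCTCCGAC.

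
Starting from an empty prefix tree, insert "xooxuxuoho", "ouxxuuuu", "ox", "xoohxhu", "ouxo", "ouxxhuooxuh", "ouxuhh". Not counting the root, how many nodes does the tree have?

34

Trace insertions, counting only characters that open a new branch:
  "xooxuxuoho" → 10 new (x, o, o, x, u, x, u, o, h, o)
  "ouxxuuuu" → 8 new (o, u, x, x, u, u, u, u)
  "ox" → prefix "o" already present; 1 new (x)
  "xoohxhu" → prefix "xoo" already present; 4 new (h, x, h, u)
  "ouxo" → prefix "oux" already present; 1 new (o)
  "ouxxhuooxuh" → prefix "ouxx" already present; 7 new (h, u, o, o, x, u, h)
  "ouxuhh" → prefix "oux" already present; 3 new (u, h, h)
Total nodes = 10 + 8 + 1 + 4 + 1 + 7 + 3 = 34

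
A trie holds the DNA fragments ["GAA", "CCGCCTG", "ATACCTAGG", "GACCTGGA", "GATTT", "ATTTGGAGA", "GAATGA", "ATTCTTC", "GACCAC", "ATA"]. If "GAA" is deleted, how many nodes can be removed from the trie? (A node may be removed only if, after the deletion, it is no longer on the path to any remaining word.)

0

A node on "GAA"'s path can go only if nothing else ends at it or branches off below it.
Every node on "GAA" is still needed (e.g. by "GAATGA"), so nothing is freed.
Nodes removed: 0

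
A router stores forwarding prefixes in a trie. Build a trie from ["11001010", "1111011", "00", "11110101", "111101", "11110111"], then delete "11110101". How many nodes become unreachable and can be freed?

After clearing the end-marker at "11110101", prune upward until reaching a node still needed by another word.
The suffix "01" (2 nodes) is used only by "11110101"; the node for "111101" still has the child "1", so pruning stops there.
Nodes removed: 2

2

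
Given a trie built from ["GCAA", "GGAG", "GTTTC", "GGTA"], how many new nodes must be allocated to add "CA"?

No existing word starts with "C", so every character of "CA" needs a new node.
2 − 0 = 2 new nodes.

2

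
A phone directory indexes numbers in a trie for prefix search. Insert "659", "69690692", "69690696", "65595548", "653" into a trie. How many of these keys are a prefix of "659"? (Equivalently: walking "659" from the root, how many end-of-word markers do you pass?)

Walk "659" from the root; an end-of-word marker is hit whenever a stored word is a prefix of "659".
Prefixes of the query that are stored words: "659"
Count: 1

1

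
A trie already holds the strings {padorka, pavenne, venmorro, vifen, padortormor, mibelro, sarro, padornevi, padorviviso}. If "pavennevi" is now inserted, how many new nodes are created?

Walking "pavennevi" from the root, the first 7 characters ("pavenne") follow existing edges; "v" is the first miss.
New nodes needed: |"pavennevi"| − 7 = 9 − 7 = 2.

2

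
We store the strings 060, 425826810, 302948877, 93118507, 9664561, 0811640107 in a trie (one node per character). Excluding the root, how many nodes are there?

44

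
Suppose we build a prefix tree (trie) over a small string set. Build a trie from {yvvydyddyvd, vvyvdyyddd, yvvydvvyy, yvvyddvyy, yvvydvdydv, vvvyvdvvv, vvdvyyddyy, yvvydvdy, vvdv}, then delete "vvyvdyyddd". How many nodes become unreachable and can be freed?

8

A node on "vvyvdyyddd"'s path can go only if nothing else ends at it or branches off below it.
The suffix "yvdyyddd" (8 nodes) is used only by "vvyvdyyddd"; the node for "vv" still has the child "v", so pruning stops there.
Nodes removed: 8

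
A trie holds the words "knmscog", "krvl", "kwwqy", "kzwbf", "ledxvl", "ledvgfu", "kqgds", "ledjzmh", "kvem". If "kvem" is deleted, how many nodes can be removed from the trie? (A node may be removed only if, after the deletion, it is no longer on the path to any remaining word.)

3

A node on "kvem"'s path can go only if nothing else ends at it or branches off below it.
The suffix "vem" (3 nodes) is used only by "kvem"; the node for "k" still has the child "n", so pruning stops there.
Nodes removed: 3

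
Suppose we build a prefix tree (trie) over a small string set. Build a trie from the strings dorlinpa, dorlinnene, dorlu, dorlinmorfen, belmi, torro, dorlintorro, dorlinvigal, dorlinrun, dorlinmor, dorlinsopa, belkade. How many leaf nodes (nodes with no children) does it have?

11

Leaves are exactly the stored words that no other stored word extends.
Those words: "belkade", "belmi", "dorlinmorfen", "dorlinnene", "dorlinpa", "dorlinrun", "dorlinsopa", "dorlintorro", "dorlinvigal", "dorlu", "torro"
Leaf count: 11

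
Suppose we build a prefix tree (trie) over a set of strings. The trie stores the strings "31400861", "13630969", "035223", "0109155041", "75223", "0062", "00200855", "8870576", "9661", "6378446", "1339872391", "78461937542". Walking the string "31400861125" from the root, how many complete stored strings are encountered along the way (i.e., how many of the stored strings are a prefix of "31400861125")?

Traverse "31400861125" character by character; count nodes along the way that are marked as word ends.
Prefixes of the query that are stored words: "31400861"
Count: 1

1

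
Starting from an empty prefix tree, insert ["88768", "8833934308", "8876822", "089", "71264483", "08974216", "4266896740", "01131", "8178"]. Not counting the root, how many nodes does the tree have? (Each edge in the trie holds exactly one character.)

48

Count nodes per top-level branch (shared prefixes stored once):
  '0'-branch (01131, 089, 08974216): 12 nodes
  '4'-branch (4266896740): 10 nodes
  '7'-branch (71264483): 8 nodes
  '8'-branch (8178, 8833934308, 88768, 8876822): 18 nodes
Sum: 48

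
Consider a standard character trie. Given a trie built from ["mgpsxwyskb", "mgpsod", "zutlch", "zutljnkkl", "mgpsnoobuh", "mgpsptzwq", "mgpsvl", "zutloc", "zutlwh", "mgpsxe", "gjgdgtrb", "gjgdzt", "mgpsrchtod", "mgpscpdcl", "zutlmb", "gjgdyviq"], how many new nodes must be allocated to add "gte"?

Walking "gte" from the root, the first 1 characters ("g") follow existing edges; "t" is the first miss.
So 3 − 1 = 2 new nodes.

2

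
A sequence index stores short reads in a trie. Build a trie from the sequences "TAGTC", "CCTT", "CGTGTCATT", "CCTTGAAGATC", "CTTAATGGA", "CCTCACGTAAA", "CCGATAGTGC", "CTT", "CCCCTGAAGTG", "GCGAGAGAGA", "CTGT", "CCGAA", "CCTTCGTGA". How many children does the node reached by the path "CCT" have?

Walk "CCT" from the root, arriving at one node.
Distinct next characters after "CCT": C, T.
That node has 2 child edges.

2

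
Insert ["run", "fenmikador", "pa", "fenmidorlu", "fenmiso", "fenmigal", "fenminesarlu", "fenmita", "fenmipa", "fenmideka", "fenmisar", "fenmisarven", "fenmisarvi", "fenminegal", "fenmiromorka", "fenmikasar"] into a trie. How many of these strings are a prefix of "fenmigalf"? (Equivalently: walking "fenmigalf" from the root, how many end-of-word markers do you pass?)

Check each prefix of "fenmigalf" against the stored set — each match is an end-marker on the path.
Prefixes of the query that are stored words: "fenmigal"
Count: 1

1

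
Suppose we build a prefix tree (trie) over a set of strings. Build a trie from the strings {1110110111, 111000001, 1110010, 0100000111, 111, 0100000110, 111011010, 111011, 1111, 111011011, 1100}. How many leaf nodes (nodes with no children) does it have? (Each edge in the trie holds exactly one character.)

8

Leaves are exactly the stored words that no other stored word extends.
Those words: "0100000110", "0100000111", "1100", "111000001", "1110010", "111011010", "1110110111", "1111"
Leaf count: 8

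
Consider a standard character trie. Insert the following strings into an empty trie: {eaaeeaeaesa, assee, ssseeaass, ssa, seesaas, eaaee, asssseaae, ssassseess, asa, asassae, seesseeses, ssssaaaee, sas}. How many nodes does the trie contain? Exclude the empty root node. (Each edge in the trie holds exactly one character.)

64

For each word, the new-node count is its length minus the longest prefix already in the trie:
  "eaaeeaeaesa" → 11 new (e, a, a, e, e, a, e, a, e, s, a)
  "assee" → 5 new (a, s, s, e, e)
  "ssseeaass" → 9 new (s, s, s, e, e, a, a, s, s)
  "ssa" → prefix "ss" already present; 1 new (a)
  "seesaas" → prefix "s" already present; 6 new (e, e, s, a, a, s)
  "eaaee" → prefix "eaaee" already present; 0 new (none)
  "asssseaae" → prefix "ass" already present; 6 new (s, s, e, a, a, e)
  "ssassseess" → prefix "ssa" already present; 7 new (s, s, s, e, e, s, s)
  "asa" → prefix "as" already present; 1 new (a)
  "asassae" → prefix "asa" already present; 4 new (s, s, a, e)
  "seesseeses" → prefix "sees" already present; 6 new (s, e, e, s, e, s)
  "ssssaaaee" → prefix "sss" already present; 6 new (s, a, a, a, e, e)
  "sas" → prefix "s" already present; 2 new (a, s)
Total nodes = 11 + 5 + 9 + 1 + 6 + 0 + 6 + 7 + 1 + 4 + 6 + 6 + 2 = 64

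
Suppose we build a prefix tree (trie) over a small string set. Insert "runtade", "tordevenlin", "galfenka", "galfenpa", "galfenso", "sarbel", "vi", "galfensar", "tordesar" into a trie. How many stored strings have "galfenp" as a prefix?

1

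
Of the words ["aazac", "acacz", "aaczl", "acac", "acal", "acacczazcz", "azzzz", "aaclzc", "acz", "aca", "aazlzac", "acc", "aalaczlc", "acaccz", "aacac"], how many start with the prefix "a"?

15

Traverse to the node for "a", then collect every word in that subtree.
Words under "a": aacac, aaclzc, aaczl, aalaczlc, aazac, aazlzac, aca, acac, acaccz, acacczazcz, acacz, acal, acc, acz, azzzz
Count: 15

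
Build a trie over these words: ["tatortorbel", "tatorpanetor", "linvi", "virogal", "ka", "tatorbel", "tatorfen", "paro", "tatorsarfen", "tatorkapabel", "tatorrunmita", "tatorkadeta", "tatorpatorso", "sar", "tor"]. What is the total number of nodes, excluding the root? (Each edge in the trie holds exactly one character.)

Trace insertions, counting only characters that open a new branch:
  "tatortorbel" → 11 new (t, a, t, o, r, t, o, r, b, e, l)
  "tatorpanetor" → prefix "tator" already present; 7 new (p, a, n, e, t, o, r)
  "linvi" → 5 new (l, i, n, v, i)
  "virogal" → 7 new (v, i, r, o, g, a, l)
  "ka" → 2 new (k, a)
  "tatorbel" → prefix "tator" already present; 3 new (b, e, l)
  "tatorfen" → prefix "tator" already present; 3 new (f, e, n)
  "paro" → 4 new (p, a, r, o)
  "tatorsarfen" → prefix "tator" already present; 6 new (s, a, r, f, e, n)
  "tatorkapabel" → prefix "tator" already present; 7 new (k, a, p, a, b, e, l)
  "tatorrunmita" → prefix "tator" already present; 7 new (r, u, n, m, i, t, a)
  "tatorkadeta" → prefix "tatorka" already present; 4 new (d, e, t, a)
  "tatorpatorso" → prefix "tatorpa" already present; 5 new (t, o, r, s, o)
  "sar" → 3 new (s, a, r)
  "tor" → prefix "t" already present; 2 new (o, r)
Total nodes = 11 + 7 + 5 + 7 + 2 + 3 + 3 + 4 + 6 + 7 + 7 + 4 + 5 + 3 + 2 = 76

76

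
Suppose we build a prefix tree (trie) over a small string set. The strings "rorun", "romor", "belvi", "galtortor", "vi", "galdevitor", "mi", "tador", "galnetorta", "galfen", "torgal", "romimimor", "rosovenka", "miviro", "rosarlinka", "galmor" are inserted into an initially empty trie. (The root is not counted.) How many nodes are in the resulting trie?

80

For each word, the new-node count is its length minus the longest prefix already in the trie:
  "rorun" → 5 new (r, o, r, u, n)
  "romor" → prefix "ro" already present; 3 new (m, o, r)
  "belvi" → 5 new (b, e, l, v, i)
  "galtortor" → 9 new (g, a, l, t, o, r, t, o, r)
  "vi" → 2 new (v, i)
  "galdevitor" → prefix "gal" already present; 7 new (d, e, v, i, t, o, r)
  "mi" → 2 new (m, i)
  "tador" → 5 new (t, a, d, o, r)
  "galnetorta" → prefix "gal" already present; 7 new (n, e, t, o, r, t, a)
  "galfen" → prefix "gal" already present; 3 new (f, e, n)
  "torgal" → prefix "t" already present; 5 new (o, r, g, a, l)
  "romimimor" → prefix "rom" already present; 6 new (i, m, i, m, o, r)
  "rosovenka" → prefix "ro" already present; 7 new (s, o, v, e, n, k, a)
  "miviro" → prefix "mi" already present; 4 new (v, i, r, o)
  "rosarlinka" → prefix "ros" already present; 7 new (a, r, l, i, n, k, a)
  "galmor" → prefix "gal" already present; 3 new (m, o, r)
Total nodes = 5 + 3 + 5 + 9 + 2 + 7 + 2 + 5 + 7 + 3 + 5 + 6 + 7 + 4 + 7 + 3 = 80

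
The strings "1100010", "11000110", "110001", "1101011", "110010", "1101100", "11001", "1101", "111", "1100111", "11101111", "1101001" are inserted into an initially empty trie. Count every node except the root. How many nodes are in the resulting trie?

Count nodes per top-level branch (shared prefixes stored once):
  '1'-branch (110001, 1100010, 11000110, 11001, 110010, 1100111, 1101, 1101001, 1101011, 1101100, 111, 11101111): 28 nodes
Sum: 28

28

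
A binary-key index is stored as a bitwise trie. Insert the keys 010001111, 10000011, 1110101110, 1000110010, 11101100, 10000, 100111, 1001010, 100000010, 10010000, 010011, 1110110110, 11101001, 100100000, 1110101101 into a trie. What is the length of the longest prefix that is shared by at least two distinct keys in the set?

Look for the deepest trie node that still has at least two words in its subtree.
e.g. "10010000" and "100100000" share the prefix "10010000" of length 8; no pair shares a longer one.
Longest shared-prefix length: 8

8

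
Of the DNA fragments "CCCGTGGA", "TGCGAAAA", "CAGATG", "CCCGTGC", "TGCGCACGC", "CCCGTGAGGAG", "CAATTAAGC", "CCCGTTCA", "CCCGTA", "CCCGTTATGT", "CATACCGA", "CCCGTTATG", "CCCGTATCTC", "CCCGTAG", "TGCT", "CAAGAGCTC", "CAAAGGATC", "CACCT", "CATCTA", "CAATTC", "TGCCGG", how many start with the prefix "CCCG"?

9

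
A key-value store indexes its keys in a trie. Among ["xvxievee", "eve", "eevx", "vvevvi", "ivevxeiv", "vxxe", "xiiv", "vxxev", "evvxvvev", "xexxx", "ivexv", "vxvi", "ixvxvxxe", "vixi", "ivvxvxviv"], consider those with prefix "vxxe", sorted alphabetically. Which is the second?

vxxev

Words with prefix "vxxe", in lexicographic order: "vxxe", "vxxev"
Position 2: vxxev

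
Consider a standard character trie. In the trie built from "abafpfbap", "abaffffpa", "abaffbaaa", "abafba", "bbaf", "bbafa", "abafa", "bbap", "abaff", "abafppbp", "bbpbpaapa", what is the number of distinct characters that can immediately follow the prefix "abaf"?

The children of the "abaf" node are the distinct next characters among strings starting with "abaf".
Distinct next characters after "abaf": a, b, f, p.
That node has 4 child edges.

4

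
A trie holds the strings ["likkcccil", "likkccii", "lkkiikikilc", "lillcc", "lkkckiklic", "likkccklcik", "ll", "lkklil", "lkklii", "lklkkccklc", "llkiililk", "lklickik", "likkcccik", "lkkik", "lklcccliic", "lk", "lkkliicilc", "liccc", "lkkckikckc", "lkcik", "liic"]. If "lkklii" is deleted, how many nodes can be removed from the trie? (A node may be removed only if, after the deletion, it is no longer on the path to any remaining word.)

A node on "lkklii"'s path can go only if nothing else ends at it or branches off below it.
Every node on "lkklii" is still needed (e.g. by "lkkliicilc"), so nothing is freed.
Nodes removed: 0

0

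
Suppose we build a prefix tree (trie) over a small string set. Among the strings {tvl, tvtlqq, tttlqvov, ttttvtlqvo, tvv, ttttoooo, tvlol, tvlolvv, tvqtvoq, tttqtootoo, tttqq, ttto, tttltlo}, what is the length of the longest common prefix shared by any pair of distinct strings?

Equivalently: take the maximum, over all pairs, of their longest common prefix length.
"tvlol" and "tvlolvv" agree on "tvlol" (5 characters) before diverging; nothing deeper is shared.
Longest shared-prefix length: 5

5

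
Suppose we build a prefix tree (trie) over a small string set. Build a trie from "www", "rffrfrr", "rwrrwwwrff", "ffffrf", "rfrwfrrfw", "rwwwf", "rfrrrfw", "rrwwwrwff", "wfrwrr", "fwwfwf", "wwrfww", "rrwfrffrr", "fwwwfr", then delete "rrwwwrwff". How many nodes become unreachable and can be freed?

Walk "rrwwwrwff" from the leaf back toward the root, removing each node that no remaining word uses.
The suffix "wwrwff" (6 nodes) is used only by "rrwwwrwff"; the node for "rrw" still has the child "f", so pruning stops there.
Nodes removed: 6

6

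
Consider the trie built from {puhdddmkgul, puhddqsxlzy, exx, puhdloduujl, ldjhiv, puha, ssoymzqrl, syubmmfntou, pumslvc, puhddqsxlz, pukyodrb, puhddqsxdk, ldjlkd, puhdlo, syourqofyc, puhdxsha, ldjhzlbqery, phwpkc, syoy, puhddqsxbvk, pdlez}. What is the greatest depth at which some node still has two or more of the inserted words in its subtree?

The deepest shared node is where two words last agree before diverging.
"puhddqsxlz" and "puhddqsxlzy" agree on "puhddqsxlz" (10 characters) before diverging; nothing deeper is shared.
Longest shared-prefix length: 10

10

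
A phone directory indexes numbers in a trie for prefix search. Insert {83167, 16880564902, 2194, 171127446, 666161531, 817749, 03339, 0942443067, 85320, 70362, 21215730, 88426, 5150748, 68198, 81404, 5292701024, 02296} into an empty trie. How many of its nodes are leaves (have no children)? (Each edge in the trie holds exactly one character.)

17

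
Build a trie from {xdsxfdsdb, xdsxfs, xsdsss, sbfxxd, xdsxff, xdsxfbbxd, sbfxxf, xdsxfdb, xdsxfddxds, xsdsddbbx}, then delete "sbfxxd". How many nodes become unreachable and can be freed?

A node on "sbfxxd"'s path can go only if nothing else ends at it or branches off below it.
The suffix "d" (1 node) is used only by "sbfxxd"; the node for "sbfxx" still has the child "f", so pruning stops there.
Nodes removed: 1

1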